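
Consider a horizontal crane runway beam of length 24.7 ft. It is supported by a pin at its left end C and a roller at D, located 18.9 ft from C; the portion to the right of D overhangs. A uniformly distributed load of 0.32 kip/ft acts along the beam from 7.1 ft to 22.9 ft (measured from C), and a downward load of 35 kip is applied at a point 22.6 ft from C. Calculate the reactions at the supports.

C_x = 0, C_y = -5.809 kip, D_y = 45.86 kip

Resultant of the distributed load: 0.32 × 15.8 = 5.056 kip at 15 ft from C.
Taking moments about C: D_y·18.9 − (0.32·15.8)·15 − 35·22.6 = 0 → D_y = 866.84/18.9 = 45.8646 ≈ 45.86 kip.
ΣF_y = 0: C_y + 45.8646 − 0.32·15.8 − 35 = 0 → C_y = -5.809 kip.
ΣF_x = 0: no horizontal applied forces, so C_x = 0.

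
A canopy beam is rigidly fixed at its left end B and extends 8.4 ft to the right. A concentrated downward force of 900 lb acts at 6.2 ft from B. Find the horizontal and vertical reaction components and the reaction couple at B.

B_x = 0, B_y = 900.0 lb, M_B = 5580 lb·ft

ΣF_x = 0: B_x = 0.
ΣF_y = 0: B_y − 900 = 0 → B_y = 900.0 lb.
ΣM about B: M_B − 900·6.2 = 0 → M_B = 5580 lb·ft.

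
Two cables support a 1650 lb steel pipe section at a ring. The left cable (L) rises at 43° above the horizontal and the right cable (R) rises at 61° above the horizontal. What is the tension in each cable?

T_L = 824.4 lb, T_R = 1244 lb

ΣF_x = 0: −T_L·cos43° + T_R·cos61° = 0 → T_R = 1.50854·T_L.
ΣF_y = 0: T_L·sin43° + T_R·sin61° = 1650.
Substitute: T_L·(0.681998 + 1.50854·0.87462) = 1650 → T_L = 824.424 ≈ 824.4 lb.
Then T_R = 1.50854 × 824.424 = 1244 lb.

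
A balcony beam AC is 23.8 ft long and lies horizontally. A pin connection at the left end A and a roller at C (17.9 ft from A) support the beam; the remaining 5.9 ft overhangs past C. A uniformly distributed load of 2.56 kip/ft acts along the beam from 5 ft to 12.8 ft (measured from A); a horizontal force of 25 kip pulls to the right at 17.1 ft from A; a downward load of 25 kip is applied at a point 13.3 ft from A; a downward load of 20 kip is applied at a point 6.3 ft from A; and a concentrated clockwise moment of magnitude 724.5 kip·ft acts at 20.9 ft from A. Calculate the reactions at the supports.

Resultant of the distributed load: 2.56 × 7.8 = 19.968 kip at 8.9 ft from A.
ΣM about A: C_y·17.9 − (2.56·7.8)·8.9 − 25·13.3 − 20·6.3 − 724.5 = 0 → C_y = 1360.7152/17.9 = 76.0176 ≈ 76.02 kip.
ΣF_y = 0: A_y + 76.0176 − 2.56·7.8 − 25 − 20 = 0 → A_y = -11.05 kip.
ΣF_x = 0: A_x + 25 = 0 → A_x = -25.00 kip.

A_x = -25.00 kip, A_y = -11.05 kip, C_y = 76.02 kip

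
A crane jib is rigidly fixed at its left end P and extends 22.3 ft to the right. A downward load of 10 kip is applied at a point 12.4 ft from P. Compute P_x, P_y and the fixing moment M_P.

P_x = 0, P_y = 10.00 kip, M_P = 124.0 kip·ft

ΣF_x = 0: P_x = 0.
ΣF_y = 0: P_y − 10 = 0 → P_y = 10.00 kip.
ΣM about P: M_P − 10·12.4 = 0 → M_P = 124.0 kip·ft.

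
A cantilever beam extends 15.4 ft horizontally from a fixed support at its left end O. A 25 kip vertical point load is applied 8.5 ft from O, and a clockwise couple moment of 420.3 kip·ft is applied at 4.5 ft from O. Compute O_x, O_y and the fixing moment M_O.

ΣF_x = 0: O_x = 0.
ΣF_y = 0: O_y − 25 = 0 → O_y = 25.00 kip.
ΣM about O: M_O − 25·8.5 − 420.3 = 0 → M_O = 632.8 kip·ft.

O_x = 0, O_y = 25.00 kip, M_O = 632.8 kip·ft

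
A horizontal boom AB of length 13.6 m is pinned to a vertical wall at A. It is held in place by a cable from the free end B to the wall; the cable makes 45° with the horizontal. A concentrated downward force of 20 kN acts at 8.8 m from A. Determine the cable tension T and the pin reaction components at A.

T = 18.30 kN, A_x = 12.94 kN, A_y = 7.059 kN

ΣM about A: T·sin45°·13.6 − 20·8.8 = 0 → T = 176/(13.6·0.707107) = 18.3016 ≈ 18.30 kN.
ΣF_x = 0: A_x − T·cos45° = 0 → A_x = 18.3016 × 0.707107 = 12.94 kN.
ΣF_y = 0: A_y + T·sin45° − 20 = 0 → A_y = 20 − 18.3016 × 0.707107 = 7.059 kN.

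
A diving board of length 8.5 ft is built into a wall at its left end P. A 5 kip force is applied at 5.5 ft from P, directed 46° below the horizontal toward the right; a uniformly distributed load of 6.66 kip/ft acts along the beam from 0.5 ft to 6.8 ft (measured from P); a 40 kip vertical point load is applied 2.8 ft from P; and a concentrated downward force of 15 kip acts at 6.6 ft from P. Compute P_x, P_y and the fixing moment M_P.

Resultant of the distributed load: 6.66 × 6.3 = 41.958 kip at 3.65 ft from P.
ΣF_x = 0: P_x + 5·cos46° = 0 → P_x = -3.473 kip.
ΣF_y = 0: P_y − 5·sin46° − 6.66·6.3 − 40 − 15 = 0 → P_y = 100.6 kip.
ΣM about P: M_P − 5·sin46°·5.5 − (6.66·6.3)·3.65 − 40·2.8 − 15·6.6 = 0 → M_P = 383.9 kip·ft.

P_x = -3.473 kip, P_y = 100.6 kip, M_P = 383.9 kip·ft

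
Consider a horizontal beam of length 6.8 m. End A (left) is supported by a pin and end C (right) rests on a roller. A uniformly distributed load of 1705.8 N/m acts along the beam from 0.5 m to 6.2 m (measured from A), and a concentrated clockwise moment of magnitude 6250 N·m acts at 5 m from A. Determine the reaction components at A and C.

Resultant of the distributed load: 1705.8 × 5.7 = 9723.06 N at 3.35 m from A.
Taking moments about A: C_y·6.8 − (1705.8·5.7)·3.35 − 6250 = 0 → C_y = 38822.251/6.8 = 5709.15 ≈ 5709 N.
ΣF_y = 0: A_y + 5709.15 − 1705.8·5.7 = 0 → A_y = 4014 N.
ΣF_x = 0: no horizontal applied forces, so A_x = 0.

A_x = 0, A_y = 4014 N, C_y = 5709 N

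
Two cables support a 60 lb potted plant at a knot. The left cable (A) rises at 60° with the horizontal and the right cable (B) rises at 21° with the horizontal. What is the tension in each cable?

T_A = 56.71 lb, T_B = 30.37 lb

ΣF_x = 0: −T_A·cos60° + T_B·cos21° = 0 → T_B = 0.535572·T_A.
ΣF_y = 0: T_A·sin60° + T_B·sin21° = 60.
Substitute: T_A·(0.866025 + 0.535572·0.358368) = 60 → T_A = 56.7131 ≈ 56.71 lb.
Then T_B = 0.535572 × 56.7131 = 30.37 lb.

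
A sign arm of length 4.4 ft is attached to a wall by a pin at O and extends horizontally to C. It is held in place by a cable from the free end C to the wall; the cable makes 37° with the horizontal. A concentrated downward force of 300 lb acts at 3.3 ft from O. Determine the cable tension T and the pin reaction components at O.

T = 373.9 lb, O_x = 298.6 lb, O_y = 75.00 lb

ΣM about O: T·sin37°·4.4 − 300·3.3 = 0 → T = 990/(4.4·0.601815) = 373.869 ≈ 373.9 lb.
ΣF_x = 0: O_x − T·cos37° = 0 → O_x = 373.869 × 0.798636 = 298.6 lb.
ΣF_y = 0: O_y + T·sin37° − 300 = 0 → O_y = 300 − 373.869 × 0.601815 = 75.00 lb.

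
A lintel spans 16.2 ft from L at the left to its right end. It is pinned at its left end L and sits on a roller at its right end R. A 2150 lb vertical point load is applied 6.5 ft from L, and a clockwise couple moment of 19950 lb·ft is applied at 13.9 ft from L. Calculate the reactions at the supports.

L_x = 0, L_y = 55.86 lb, R_y = 2094 lb

ΣM about L: R_y·16.2 − 2150·6.5 − 19950 = 0 → R_y = 33925/16.2 = 2094.14 ≈ 2094 lb.
ΣF_y = 0: L_y + 2094.14 − 2150 = 0 → L_y = 55.86 lb.
ΣF_x = 0: no horizontal applied forces, so L_x = 0.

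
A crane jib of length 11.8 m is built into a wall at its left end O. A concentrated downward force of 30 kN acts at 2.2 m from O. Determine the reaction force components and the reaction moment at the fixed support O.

ΣF_x = 0: O_x = 0.
ΣF_y = 0: O_y − 30 = 0 → O_y = 30.00 kN.
ΣM about O: M_O − 30·2.2 = 0 → M_O = 66.00 kN·m.

O_x = 0, O_y = 30.00 kN, M_O = 66.00 kN·m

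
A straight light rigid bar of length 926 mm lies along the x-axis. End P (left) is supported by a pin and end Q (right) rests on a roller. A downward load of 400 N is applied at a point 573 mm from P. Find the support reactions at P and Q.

P_x = 0, P_y = 152.5 N, Q_y = 247.5 N

Moments about P: Q_y·926 − 400·573 = 0 → Q_y = 229200/926 = 247.516 ≈ 247.5 N.
ΣF_y = 0: P_y + 247.516 − 400 = 0 → P_y = 152.5 N.
ΣF_x = 0: no horizontal applied forces, so P_x = 0.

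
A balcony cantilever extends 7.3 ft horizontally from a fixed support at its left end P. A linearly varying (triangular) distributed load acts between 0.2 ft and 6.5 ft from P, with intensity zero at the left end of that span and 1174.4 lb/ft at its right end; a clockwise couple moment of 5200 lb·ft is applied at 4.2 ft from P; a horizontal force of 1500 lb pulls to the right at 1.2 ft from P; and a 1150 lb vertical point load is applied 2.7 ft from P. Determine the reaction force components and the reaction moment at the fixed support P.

P_x = -1500 lb, P_y = 4849 lb, M_P = 24580 lb·ft

Resultant of the triangular load: ½ × 1174.4 × 6.3 = 3699.36 lb, acting at 4.4 ft from P (one-third of the span from the peak).
ΣF_x = 0: P_x + 1500 = 0 → P_x = -1500 lb.
ΣF_y = 0: P_y − ½·1174.4·6.3 − 1150 = 0 → P_y = 4849 lb.
ΣM about P: M_P − (½·1174.4·6.3)·4.4 − 5200 − 1150·2.7 = 0 → M_P = 24580 lb·ft.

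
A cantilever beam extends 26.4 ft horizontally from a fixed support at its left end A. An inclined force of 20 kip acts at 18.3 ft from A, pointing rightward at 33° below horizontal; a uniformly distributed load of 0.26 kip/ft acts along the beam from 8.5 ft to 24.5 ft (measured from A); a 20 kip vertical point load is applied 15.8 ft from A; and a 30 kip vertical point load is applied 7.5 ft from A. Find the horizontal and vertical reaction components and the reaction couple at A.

A_x = -16.77 kip, A_y = 65.05 kip, M_A = 809.0 kip·ft

Resultant of the distributed load: 0.26 × 16 = 4.16 kip at 16.5 ft from A.
ΣF_x = 0: A_x + 20·cos33° = 0 → A_x = -16.77 kip.
ΣF_y = 0: A_y − 20·sin33° − 0.26·16 − 20 − 30 = 0 → A_y = 65.05 kip.
ΣM about A: M_A − 20·sin33°·18.3 − (0.26·16)·16.5 − 20·15.8 − 30·7.5 = 0 → M_A = 809.0 kip·ft.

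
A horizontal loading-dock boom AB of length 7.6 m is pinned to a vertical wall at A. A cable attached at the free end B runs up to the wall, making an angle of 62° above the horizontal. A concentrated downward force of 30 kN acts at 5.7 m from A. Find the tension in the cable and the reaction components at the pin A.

T = 25.48 kN, A_x = 11.96 kN, A_y = 7.500 kN

ΣM about A: T·sin62°·7.6 − 30·5.7 = 0 → T = 171/(7.6·0.882948) = 25.4828 ≈ 25.48 kN.
ΣF_x = 0: A_x − T·cos62° = 0 → A_x = 25.4828 × 0.469472 = 11.96 kN.
ΣF_y = 0: A_y + T·sin62° − 30 = 0 → A_y = 30 − 25.4828 × 0.882948 = 7.500 kN.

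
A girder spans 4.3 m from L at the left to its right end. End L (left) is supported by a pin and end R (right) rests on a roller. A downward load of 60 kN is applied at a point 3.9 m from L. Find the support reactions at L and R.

ΣM about L: R_y·4.3 − 60·3.9 = 0 → R_y = 234/4.3 = 54.4186 ≈ 54.42 kN.
ΣF_y = 0: L_y + 54.4186 − 60 = 0 → L_y = 5.581 kN.
ΣF_x = 0: no horizontal applied forces, so L_x = 0.

L_x = 0, L_y = 5.581 kN, R_y = 54.42 kN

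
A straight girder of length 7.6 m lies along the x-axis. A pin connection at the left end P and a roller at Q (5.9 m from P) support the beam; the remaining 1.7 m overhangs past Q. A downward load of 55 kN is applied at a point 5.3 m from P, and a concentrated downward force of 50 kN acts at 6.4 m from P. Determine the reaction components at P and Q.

P_x = 0, P_y = 1.356 kN, Q_y = 103.6 kN

Moments about P: Q_y·5.9 − 55·5.3 − 50·6.4 = 0 → Q_y = 611.5/5.9 = 103.644 ≈ 103.6 kN.
ΣF_y = 0: P_y + 103.644 − 55 − 50 = 0 → P_y = 1.356 kN.
ΣF_x = 0: no horizontal applied forces, so P_x = 0.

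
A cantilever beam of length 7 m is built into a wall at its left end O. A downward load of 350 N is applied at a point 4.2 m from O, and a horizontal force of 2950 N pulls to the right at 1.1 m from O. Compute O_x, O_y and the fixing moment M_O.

O_x = -2950 N, O_y = 350.0 N, M_O = 1470 N·m

ΣF_x = 0: O_x + 2950 = 0 → O_x = -2950 N.
ΣF_y = 0: O_y − 350 = 0 → O_y = 350.0 N.
ΣM about O: M_O − 350·4.2 = 0 → M_O = 1470 N·m.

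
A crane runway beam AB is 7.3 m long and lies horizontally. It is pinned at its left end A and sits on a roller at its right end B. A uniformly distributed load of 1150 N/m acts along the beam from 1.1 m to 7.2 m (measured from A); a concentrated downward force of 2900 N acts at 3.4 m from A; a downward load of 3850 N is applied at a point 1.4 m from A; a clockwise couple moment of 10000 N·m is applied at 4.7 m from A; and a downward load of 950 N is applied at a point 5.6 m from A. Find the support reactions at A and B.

A_x = 0, A_y = 6539 N, B_y = 8176 N

Resultant of the distributed load: 1150 × 6.1 = 7015 N at 4.15 m from A.
Taking moments about A: B_y·7.3 − (1150·6.1)·4.15 − 2900·3.4 − 3850·1.4 − 10000 − 950·5.6 = 0 → B_y = 59682.25/7.3 = 8175.65 ≈ 8176 N.
ΣF_y = 0: A_y + 8175.65 − 1150·6.1 − 2900 − 3850 − 950 = 0 → A_y = 6539 N.
ΣF_x = 0: no horizontal applied forces, so A_x = 0.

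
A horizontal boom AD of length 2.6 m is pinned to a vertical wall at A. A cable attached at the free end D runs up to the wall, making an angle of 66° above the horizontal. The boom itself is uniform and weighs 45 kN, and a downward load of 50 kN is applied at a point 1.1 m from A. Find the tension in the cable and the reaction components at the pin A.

ΣM about A: T·sin66°·2.6 − 45·1.3 − 50·1.1 = 0 → T = 113.5/(2.6·0.913545) = 47.7851 ≈ 47.79 kN.
ΣF_x = 0: A_x − T·cos66° = 0 → A_x = 47.7851 × 0.406737 = 19.44 kN.
ΣF_y = 0: A_y + T·sin66° − 45 − 50 = 0 → A_y = 95 − 47.7851 × 0.913545 = 51.35 kN.

T = 47.79 kN, A_x = 19.44 kN, A_y = 51.35 kN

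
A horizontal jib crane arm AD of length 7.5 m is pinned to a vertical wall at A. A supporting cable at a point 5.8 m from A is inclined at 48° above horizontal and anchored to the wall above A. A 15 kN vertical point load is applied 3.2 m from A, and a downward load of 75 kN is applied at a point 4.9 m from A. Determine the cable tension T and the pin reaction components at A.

ΣM about A: T·sin48°·5.8 − 15·3.2 − 75·4.9 = 0 → T = 415.5/(5.8·0.743145) = 96.3983 ≈ 96.40 kN.
ΣF_x = 0: A_x − T·cos48° = 0 → A_x = 96.3983 × 0.669131 = 64.50 kN.
ΣF_y = 0: A_y + T·sin48° − 15 − 75 = 0 → A_y = 90 − 96.3983 × 0.743145 = 18.36 kN.

T = 96.40 kN, A_x = 64.50 kN, A_y = 18.36 kN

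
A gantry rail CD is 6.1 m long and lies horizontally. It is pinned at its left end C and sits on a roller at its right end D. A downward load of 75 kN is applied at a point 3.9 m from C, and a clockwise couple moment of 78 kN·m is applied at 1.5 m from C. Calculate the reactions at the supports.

Taking moments about C: D_y·6.1 − 75·3.9 − 78 = 0 → D_y = 370.5/6.1 = 60.7377 ≈ 60.74 kN.
ΣF_y = 0: C_y + 60.7377 − 75 = 0 → C_y = 14.26 kN.
ΣF_x = 0: no horizontal applied forces, so C_x = 0.

C_x = 0, C_y = 14.26 kN, D_y = 60.74 kN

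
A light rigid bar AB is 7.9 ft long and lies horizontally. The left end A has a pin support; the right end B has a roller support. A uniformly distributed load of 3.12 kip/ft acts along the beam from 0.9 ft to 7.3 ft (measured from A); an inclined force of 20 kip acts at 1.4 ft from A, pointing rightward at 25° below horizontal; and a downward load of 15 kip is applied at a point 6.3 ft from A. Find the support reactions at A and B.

Resultant of the distributed load: 3.12 × 6.4 = 19.968 kip at 4.1 ft from A.
Taking moments about A: B_y·7.9 − (3.12·6.4)·4.1 − 20·sin25°·1.4 − 15·6.3 = 0 → B_y = 188.202/7.9 = 23.823 ≈ 23.82 kip.
ΣF_y = 0: A_y + 23.823 − 3.12·6.4 − 20·sin25° − 15 = 0 → A_y = 19.60 kip.
ΣF_x = 0: A_x + 20·cos25° = 0 → A_x = -18.13 kip.

A_x = -18.13 kip, A_y = 19.60 kip, B_y = 23.82 kip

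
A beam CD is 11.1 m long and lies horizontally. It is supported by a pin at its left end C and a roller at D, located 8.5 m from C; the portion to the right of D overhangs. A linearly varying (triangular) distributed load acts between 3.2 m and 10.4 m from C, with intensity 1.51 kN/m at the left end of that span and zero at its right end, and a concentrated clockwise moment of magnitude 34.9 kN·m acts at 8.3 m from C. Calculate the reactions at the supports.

C_x = 0, C_y = -2.251 kN, D_y = 7.687 kN

Resultant of the triangular load: ½ × 1.51 × 7.2 = 5.436 kN, acting at 5.6 m from C (one-third of the span from the peak).
Taking moments about C: D_y·8.5 − (½·1.51·7.2)·5.6 − 34.9 = 0 → D_y = 65.3416/8.5 = 7.68725 ≈ 7.687 kN.
ΣF_y = 0: C_y + 7.68725 − ½·1.51·7.2 = 0 → C_y = -2.251 kN.
ΣF_x = 0: no horizontal applied forces, so C_x = 0.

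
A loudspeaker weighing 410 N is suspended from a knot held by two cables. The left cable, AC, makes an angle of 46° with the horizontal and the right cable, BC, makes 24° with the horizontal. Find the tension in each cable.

ΣF_x = 0: −T_AC·cos46° + T_BC·cos24° = 0 → T_BC = 0.760398·T_AC.
ΣF_y = 0: T_AC·sin46° + T_BC·sin24° = 410.
Substitute: T_AC·(0.71934 + 0.760398·0.406737) = 410 → T_AC = 398.592 ≈ 398.6 N.
Then T_BC = 0.760398 × 398.592 = 303.1 N.

T_AC = 398.6 N, T_BC = 303.1 N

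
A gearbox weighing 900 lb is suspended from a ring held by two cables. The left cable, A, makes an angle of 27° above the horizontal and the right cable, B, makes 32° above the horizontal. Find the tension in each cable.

ΣF_x = 0: −T_A·cos27° + T_B·cos32° = 0 → T_B = 1.05066·T_A.
ΣF_y = 0: T_A·sin27° + T_B·sin32° = 900.
Substitute: T_A·(0.45399 + 1.05066·0.529919) = 900 → T_A = 890.424 ≈ 890.4 lb.
Then T_B = 1.05066 × 890.424 = 935.5 lb.

T_A = 890.4 lb, T_B = 935.5 lb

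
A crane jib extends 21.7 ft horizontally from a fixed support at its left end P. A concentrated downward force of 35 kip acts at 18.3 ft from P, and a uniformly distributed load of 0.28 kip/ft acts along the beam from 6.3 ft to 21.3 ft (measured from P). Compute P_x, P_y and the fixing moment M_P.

P_x = 0, P_y = 39.20 kip, M_P = 698.5 kip·ft

Resultant of the distributed load: 0.28 × 15 = 4.2 kip at 13.8 ft from P.
ΣF_x = 0: P_x = 0.
ΣF_y = 0: P_y − 35 − 0.28·15 = 0 → P_y = 39.20 kip.
ΣM about P: M_P − 35·18.3 − (0.28·15)·13.8 = 0 → M_P = 698.5 kip·ft.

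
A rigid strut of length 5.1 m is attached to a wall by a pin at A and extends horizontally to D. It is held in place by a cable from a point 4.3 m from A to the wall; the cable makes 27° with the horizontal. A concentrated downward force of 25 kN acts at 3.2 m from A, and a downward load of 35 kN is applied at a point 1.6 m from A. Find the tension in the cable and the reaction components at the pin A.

T = 69.67 kN, A_x = 62.07 kN, A_y = 28.37 kN

ΣM about A: T·sin27°·4.3 − 25·3.2 − 35·1.6 = 0 → T = 136/(4.3·0.45399) = 69.6665 ≈ 69.67 kN.
ΣF_x = 0: A_x − T·cos27° = 0 → A_x = 69.6665 × 0.891007 = 62.07 kN.
ΣF_y = 0: A_y + T·sin27° − 25 − 35 = 0 → A_y = 60 − 69.6665 × 0.45399 = 28.37 kN.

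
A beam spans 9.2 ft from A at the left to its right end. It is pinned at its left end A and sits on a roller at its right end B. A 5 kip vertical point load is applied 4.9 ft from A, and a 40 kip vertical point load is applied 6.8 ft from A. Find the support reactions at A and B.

A_x = 0, A_y = 12.77 kip, B_y = 32.23 kip

Moments about A: B_y·9.2 − 5·4.9 − 40·6.8 = 0 → B_y = 296.5/9.2 = 32.2283 ≈ 32.23 kip.
ΣF_y = 0: A_y + 32.2283 − 5 − 40 = 0 → A_y = 12.77 kip.
ΣF_x = 0: no horizontal applied forces, so A_x = 0.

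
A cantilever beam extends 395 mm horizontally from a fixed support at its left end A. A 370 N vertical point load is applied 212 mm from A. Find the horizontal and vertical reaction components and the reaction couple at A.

ΣF_x = 0: A_x = 0.
ΣF_y = 0: A_y − 370 = 0 → A_y = 370.0 N.
ΣM about A: M_A − 370·212 = 0 → M_A = 78440 N·mm.

A_x = 0, A_y = 370.0 N, M_A = 78440 N·mm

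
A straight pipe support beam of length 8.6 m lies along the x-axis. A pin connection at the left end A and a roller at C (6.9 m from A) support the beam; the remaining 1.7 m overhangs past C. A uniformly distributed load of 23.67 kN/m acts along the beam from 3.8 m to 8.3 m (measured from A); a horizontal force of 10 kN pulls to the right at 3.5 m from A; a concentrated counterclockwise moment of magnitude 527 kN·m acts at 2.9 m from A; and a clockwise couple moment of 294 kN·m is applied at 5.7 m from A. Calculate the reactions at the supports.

Resultant of the distributed load: 23.67 × 4.5 = 106.515 kN at 6.05 m from A.
Moments about A: C_y·6.9 − (23.67·4.5)·6.05 + 527 − 294 = 0 → C_y = 411.41575/6.9 = 59.6255 ≈ 59.63 kN.
ΣF_y = 0: A_y + 59.6255 − 23.67·4.5 = 0 → A_y = 46.89 kN.
ΣF_x = 0: A_x + 10 = 0 → A_x = -10.00 kN.

A_x = -10.00 kN, A_y = 46.89 kN, C_y = 59.63 kN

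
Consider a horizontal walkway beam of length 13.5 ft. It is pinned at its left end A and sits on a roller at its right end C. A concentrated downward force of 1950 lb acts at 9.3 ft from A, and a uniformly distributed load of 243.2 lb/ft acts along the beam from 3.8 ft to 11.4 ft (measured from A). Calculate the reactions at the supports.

A_x = 0, A_y = 1414 lb, C_y = 2384 lb

Resultant of the distributed load: 243.2 × 7.6 = 1848.32 lb at 7.6 ft from A.
ΣM about A: C_y·13.5 − 1950·9.3 − (243.2·7.6)·7.6 = 0 → C_y = 32182.232/13.5 = 2383.87 ≈ 2384 lb.
ΣF_y = 0: A_y + 2383.87 − 1950 − 243.2·7.6 = 0 → A_y = 1414 lb.
ΣF_x = 0: no horizontal applied forces, so A_x = 0.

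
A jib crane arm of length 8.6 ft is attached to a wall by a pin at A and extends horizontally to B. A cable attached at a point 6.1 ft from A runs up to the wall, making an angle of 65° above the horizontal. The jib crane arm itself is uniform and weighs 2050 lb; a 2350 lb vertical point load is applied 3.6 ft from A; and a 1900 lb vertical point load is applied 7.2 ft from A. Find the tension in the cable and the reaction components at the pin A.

ΣM about A: T·sin65°·6.1 − 2050·4.3 − 2350·3.6 − 1900·7.2 = 0 → T = 30955/(6.1·0.906308) = 5599.19 ≈ 5599 lb.
ΣF_x = 0: A_x − T·cos65° = 0 → A_x = 5599.19 × 0.422618 = 2366 lb.
ΣF_y = 0: A_y + T·sin65° − 2050 − 2350 − 1900 = 0 → A_y = 6300 − 5599.19 × 0.906308 = 1225 lb.

T = 5599 lb, A_x = 2366 lb, A_y = 1225 lb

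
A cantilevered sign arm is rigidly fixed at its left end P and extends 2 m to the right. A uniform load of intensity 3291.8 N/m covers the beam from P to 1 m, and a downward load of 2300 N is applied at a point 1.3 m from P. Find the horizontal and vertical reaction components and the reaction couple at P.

Resultant of the distributed load: 3291.8 × 1 = 3291.8 N at 0.5 m from P.
ΣF_x = 0: P_x = 0.
ΣF_y = 0: P_y − 3291.8·1 − 2300 = 0 → P_y = 5592 N.
ΣM about P: M_P − (3291.8·1)·0.5 − 2300·1.3 = 0 → M_P = 4636 N·m.

P_x = 0, P_y = 5592 N, M_P = 4636 N·m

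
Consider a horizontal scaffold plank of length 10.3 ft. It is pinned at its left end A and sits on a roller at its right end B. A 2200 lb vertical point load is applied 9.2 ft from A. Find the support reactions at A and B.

ΣM about A: B_y·10.3 − 2200·9.2 = 0 → B_y = 20240/10.3 = 1965.05 ≈ 1965 lb.
ΣF_y = 0: A_y + 1965.05 − 2200 = 0 → A_y = 235.0 lb.
ΣF_x = 0: no horizontal applied forces, so A_x = 0.

A_x = 0, A_y = 235.0 lb, B_y = 1965 lb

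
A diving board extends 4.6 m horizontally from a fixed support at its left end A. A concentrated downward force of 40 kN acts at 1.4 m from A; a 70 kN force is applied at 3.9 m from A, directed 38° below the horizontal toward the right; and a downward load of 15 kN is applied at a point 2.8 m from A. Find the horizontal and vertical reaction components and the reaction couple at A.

ΣF_x = 0: A_x + 70·cos38° = 0 → A_x = -55.16 kN.
ΣF_y = 0: A_y − 40 − 70·sin38° − 15 = 0 → A_y = 98.10 kN.
ΣM about A: M_A − 40·1.4 − 70·sin38°·3.9 − 15·2.8 = 0 → M_A = 266.1 kN·m.

A_x = -55.16 kN, A_y = 98.10 kN, M_A = 266.1 kN·m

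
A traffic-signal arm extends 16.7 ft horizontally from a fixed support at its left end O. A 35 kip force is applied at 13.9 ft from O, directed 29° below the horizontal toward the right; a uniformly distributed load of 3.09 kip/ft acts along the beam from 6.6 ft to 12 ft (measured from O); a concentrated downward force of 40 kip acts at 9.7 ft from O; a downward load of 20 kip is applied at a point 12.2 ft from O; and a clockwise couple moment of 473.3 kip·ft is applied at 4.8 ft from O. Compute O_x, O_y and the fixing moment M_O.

Resultant of the distributed load: 3.09 × 5.4 = 16.686 kip at 9.3 ft from O.
ΣF_x = 0: O_x + 35·cos29° = 0 → O_x = -30.61 kip.
ΣF_y = 0: O_y − 35·sin29° − 3.09·5.4 − 40 − 20 = 0 → O_y = 93.65 kip.
ΣM about O: M_O − 35·sin29°·13.9 − (3.09·5.4)·9.3 − 40·9.7 − 20·12.2 − 473.3 = 0 → M_O = 1496 kip·ft.

O_x = -30.61 kip, O_y = 93.65 kip, M_O = 1496 kip·ft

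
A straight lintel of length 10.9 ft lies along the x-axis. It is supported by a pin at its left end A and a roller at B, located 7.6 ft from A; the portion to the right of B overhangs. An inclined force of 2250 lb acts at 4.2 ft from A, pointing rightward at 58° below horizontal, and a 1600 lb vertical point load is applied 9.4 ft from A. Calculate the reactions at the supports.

A_x = -1192 lb, A_y = 474.7 lb, B_y = 3033 lb

ΣM about A: B_y·7.6 − 2250·sin58°·4.2 − 1600·9.4 = 0 → B_y = 23054.1/7.6 = 3033.43 ≈ 3033 lb.
ΣF_y = 0: A_y + 3033.43 − 2250·sin58° − 1600 = 0 → A_y = 474.7 lb.
ΣF_x = 0: A_x + 2250·cos58° = 0 → A_x = -1192 lb.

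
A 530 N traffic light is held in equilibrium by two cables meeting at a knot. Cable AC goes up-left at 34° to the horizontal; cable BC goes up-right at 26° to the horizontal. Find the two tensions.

T_AC = 550.1 N, T_BC = 507.4 N

ΣF_x = 0: −T_AC·cos34° + T_BC·cos26° = 0 → T_BC = 0.922389·T_AC.
ΣF_y = 0: T_AC·sin34° + T_BC·sin26° = 530.
Substitute: T_AC·(0.559193 + 0.922389·0.438371) = 530 → T_AC = 550.054 ≈ 550.1 N.
Then T_BC = 0.922389 × 550.054 = 507.4 N.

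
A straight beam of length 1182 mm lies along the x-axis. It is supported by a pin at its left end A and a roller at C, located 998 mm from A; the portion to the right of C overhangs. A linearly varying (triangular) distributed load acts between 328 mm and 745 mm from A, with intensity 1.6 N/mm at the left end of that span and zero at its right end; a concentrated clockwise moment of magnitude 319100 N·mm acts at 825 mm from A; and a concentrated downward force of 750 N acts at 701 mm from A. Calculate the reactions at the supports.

Resultant of the triangular load: ½ × 1.6 × 417 = 333.6 N, acting at 467 mm from A (one-third of the span from the peak).
Taking moments about A: C_y·998 − (½·1.6·417)·467 − 319100 − 750·701 = 0 → C_y = 1000641.2/998 = 1002.65 ≈ 1003 N.
ΣF_y = 0: A_y + 1002.65 − ½·1.6·417 − 750 = 0 → A_y = 80.95 N.
ΣF_x = 0: no horizontal applied forces, so A_x = 0.

A_x = 0, A_y = 80.95 N, C_y = 1003 N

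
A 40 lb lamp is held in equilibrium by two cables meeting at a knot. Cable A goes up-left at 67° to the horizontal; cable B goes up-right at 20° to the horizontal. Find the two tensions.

ΣF_x = 0: −T_A·cos67° + T_B·cos20° = 0 → T_B = 0.415807·T_A.
ΣF_y = 0: T_A·sin67° + T_B·sin20° = 40.
Substitute: T_A·(0.920505 + 0.415807·0.34202) = 40 → T_A = 37.6393 ≈ 37.64 lb.
Then T_B = 0.415807 × 37.6393 = 15.65 lb.

T_A = 37.64 lb, T_B = 15.65 lb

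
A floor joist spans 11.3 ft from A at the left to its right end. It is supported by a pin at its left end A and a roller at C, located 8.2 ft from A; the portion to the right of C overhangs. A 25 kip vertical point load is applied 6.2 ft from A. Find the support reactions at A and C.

Taking moments about A: C_y·8.2 − 25·6.2 = 0 → C_y = 155/8.2 = 18.9024 ≈ 18.90 kip.
ΣF_y = 0: A_y + 18.9024 − 25 = 0 → A_y = 6.098 kip.
ΣF_x = 0: no horizontal applied forces, so A_x = 0.

A_x = 0, A_y = 6.098 kip, C_y = 18.90 kip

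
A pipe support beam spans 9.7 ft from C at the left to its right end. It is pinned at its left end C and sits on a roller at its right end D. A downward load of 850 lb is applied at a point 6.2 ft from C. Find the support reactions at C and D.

Moments about C: D_y·9.7 − 850·6.2 = 0 → D_y = 5270/9.7 = 543.299 ≈ 543.3 lb.
ΣF_y = 0: C_y + 543.299 − 850 = 0 → C_y = 306.7 lb.
ΣF_x = 0: no horizontal applied forces, so C_x = 0.

C_x = 0, C_y = 306.7 lb, D_y = 543.3 lb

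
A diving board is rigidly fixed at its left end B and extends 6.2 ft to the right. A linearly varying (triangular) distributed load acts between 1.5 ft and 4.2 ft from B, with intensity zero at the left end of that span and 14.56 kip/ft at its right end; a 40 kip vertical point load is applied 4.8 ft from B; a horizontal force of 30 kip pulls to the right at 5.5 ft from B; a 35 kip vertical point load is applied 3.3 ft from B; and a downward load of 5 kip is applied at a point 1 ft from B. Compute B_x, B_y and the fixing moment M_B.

Resultant of the triangular load: ½ × 14.56 × 2.7 = 19.656 kip, acting at 3.3 ft from B (one-third of the span from the peak).
ΣF_x = 0: B_x + 30 = 0 → B_x = -30.00 kip.
ΣF_y = 0: B_y − ½·14.56·2.7 − 40 − 35 − 5 = 0 → B_y = 99.66 kip.
ΣM about B: M_B − (½·14.56·2.7)·3.3 − 40·4.8 − 35·3.3 − 5·1 = 0 → M_B = 377.4 kip·ft.

B_x = -30.00 kip, B_y = 99.66 kip, M_B = 377.4 kip·ft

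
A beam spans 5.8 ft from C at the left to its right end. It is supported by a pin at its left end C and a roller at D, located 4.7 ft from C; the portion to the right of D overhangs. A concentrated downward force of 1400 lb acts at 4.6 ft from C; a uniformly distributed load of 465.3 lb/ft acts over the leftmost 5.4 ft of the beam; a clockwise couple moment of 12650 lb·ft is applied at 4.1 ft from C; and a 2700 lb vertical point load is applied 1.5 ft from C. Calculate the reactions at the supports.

Resultant of the distributed load: 465.3 × 5.4 = 2512.62 lb at 2.7 ft from C.
Moments about C: D_y·4.7 − 1400·4.6 − (465.3·5.4)·2.7 − 12650 − 2700·1.5 = 0 → D_y = 29924.074/4.7 = 6366.82 ≈ 6367 lb.
ΣF_y = 0: C_y + 6366.82 − 1400 − 465.3·5.4 − 2700 = 0 → C_y = 245.8 lb.
ΣF_x = 0: no horizontal applied forces, so C_x = 0.

C_x = 0, C_y = 245.8 lb, D_y = 6367 lb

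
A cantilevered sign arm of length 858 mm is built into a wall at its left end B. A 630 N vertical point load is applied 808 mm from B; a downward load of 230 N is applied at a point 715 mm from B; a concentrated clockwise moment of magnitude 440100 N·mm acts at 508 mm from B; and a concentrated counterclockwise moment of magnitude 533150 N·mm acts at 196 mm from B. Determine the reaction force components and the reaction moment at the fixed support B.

B_x = 0, B_y = 860.0 N, M_B = 580400 N·mm

ΣF_x = 0: B_x = 0.
ΣF_y = 0: B_y − 630 − 230 = 0 → B_y = 860.0 N.
ΣM about B: M_B − 630·808 − 230·715 − 440100 + 533150 = 0 → M_B = 580400 N·mm.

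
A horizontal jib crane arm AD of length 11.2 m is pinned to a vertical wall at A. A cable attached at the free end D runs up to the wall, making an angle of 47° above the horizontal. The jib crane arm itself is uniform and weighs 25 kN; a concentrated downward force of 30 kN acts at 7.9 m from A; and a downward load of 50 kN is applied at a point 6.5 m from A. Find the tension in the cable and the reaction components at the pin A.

T = 85.70 kN, A_x = 58.45 kN, A_y = 42.32 kN

ΣM about A: T·sin47°·11.2 − 25·5.6 − 30·7.9 − 50·6.5 = 0 → T = 702/(11.2·0.731354) = 85.7021 ≈ 85.70 kN.
ΣF_x = 0: A_x − T·cos47° = 0 → A_x = 85.7021 × 0.681998 = 58.45 kN.
ΣF_y = 0: A_y + T·sin47° − 25 − 30 − 50 = 0 → A_y = 105 − 85.7021 × 0.731354 = 42.32 kN.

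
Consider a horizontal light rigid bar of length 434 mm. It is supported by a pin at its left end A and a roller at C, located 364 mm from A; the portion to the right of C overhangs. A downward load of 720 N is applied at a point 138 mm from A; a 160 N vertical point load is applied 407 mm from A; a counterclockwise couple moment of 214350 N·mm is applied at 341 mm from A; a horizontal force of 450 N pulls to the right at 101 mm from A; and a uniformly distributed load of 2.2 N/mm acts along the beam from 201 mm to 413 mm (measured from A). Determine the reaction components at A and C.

A_x = -450.0 N, A_y = 1090 N, C_y = 256.4 N

Resultant of the distributed load: 2.2 × 212 = 466.4 N at 307 mm from A.
Taking moments about A: C_y·364 − 720·138 − 160·407 + 214350 − (2.2·212)·307 = 0 → C_y = 93314.8/364 = 256.359 ≈ 256.4 N.
ΣF_y = 0: A_y + 256.359 − 720 − 160 − 2.2·212 = 0 → A_y = 1090 N.
ΣF_x = 0: A_x + 450 = 0 → A_x = -450.0 N.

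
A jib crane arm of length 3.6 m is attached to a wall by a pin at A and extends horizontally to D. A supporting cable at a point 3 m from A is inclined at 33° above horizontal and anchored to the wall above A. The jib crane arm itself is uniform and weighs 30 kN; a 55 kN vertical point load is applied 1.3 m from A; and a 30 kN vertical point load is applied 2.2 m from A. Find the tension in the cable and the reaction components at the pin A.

T = 117.2 kN, A_x = 98.29 kN, A_y = 51.17 kN

ΣM about A: T·sin33°·3 − 30·1.8 − 55·1.3 − 30·2.2 = 0 → T = 191.5/(3·0.544639) = 117.203 ≈ 117.2 kN.
ΣF_x = 0: A_x − T·cos33° = 0 → A_x = 117.203 × 0.838671 = 98.29 kN.
ΣF_y = 0: A_y + T·sin33° − 30 − 55 − 30 = 0 → A_y = 115 − 117.203 × 0.544639 = 51.17 kN.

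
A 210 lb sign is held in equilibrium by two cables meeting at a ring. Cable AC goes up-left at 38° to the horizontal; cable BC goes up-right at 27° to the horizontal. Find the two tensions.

T_AC = 206.5 lb, T_BC = 182.6 lb

ΣF_x = 0: −T_AC·cos38° + T_BC·cos27° = 0 → T_BC = 0.884405·T_AC.
ΣF_y = 0: T_AC·sin38° + T_BC·sin27° = 210.
Substitute: T_AC·(0.615661 + 0.884405·0.45399) = 210 → T_AC = 206.455 ≈ 206.5 lb.
Then T_BC = 0.884405 × 206.455 = 182.6 lb.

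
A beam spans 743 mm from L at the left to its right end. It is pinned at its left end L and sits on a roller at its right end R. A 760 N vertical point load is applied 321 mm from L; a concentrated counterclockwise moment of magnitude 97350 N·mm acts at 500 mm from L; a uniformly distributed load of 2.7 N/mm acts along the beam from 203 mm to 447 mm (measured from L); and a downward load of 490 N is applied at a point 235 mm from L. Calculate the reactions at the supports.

L_x = 0, L_y = 1268 N, R_y = 640.5 N

Resultant of the distributed load: 2.7 × 244 = 658.8 N at 325 mm from L.
Moments about L: R_y·743 − 760·321 + 97350 − (2.7·244)·325 − 490·235 = 0 → R_y = 475870/743 = 640.471 ≈ 640.5 N.
ΣF_y = 0: L_y + 640.471 − 760 − 2.7·244 − 490 = 0 → L_y = 1268 N.
ΣF_x = 0: no horizontal applied forces, so L_x = 0.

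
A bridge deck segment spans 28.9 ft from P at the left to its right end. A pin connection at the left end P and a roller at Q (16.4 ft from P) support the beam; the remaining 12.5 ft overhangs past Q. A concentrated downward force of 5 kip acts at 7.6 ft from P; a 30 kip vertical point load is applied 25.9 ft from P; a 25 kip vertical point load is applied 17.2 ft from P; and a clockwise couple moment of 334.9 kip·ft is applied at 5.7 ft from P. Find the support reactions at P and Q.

Taking moments about P: Q_y·16.4 − 5·7.6 − 30·25.9 − 25·17.2 − 334.9 = 0 → Q_y = 1579.9/16.4 = 96.3354 ≈ 96.34 kip.
ΣF_y = 0: P_y + 96.3354 − 5 − 30 − 25 = 0 → P_y = -36.34 kip.
ΣF_x = 0: no horizontal applied forces, so P_x = 0.

P_x = 0, P_y = -36.34 kip, Q_y = 96.34 kip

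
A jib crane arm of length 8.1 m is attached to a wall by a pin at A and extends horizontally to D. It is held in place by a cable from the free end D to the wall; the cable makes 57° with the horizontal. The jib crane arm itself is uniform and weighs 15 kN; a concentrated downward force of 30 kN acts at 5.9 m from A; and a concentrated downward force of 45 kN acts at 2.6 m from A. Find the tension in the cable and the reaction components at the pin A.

T = 52.22 kN, A_x = 28.44 kN, A_y = 46.20 kN

ΣM about A: T·sin57°·8.1 − 15·4.05 − 30·5.9 − 45·2.6 = 0 → T = 354.75/(8.1·0.838671) = 52.2211 ≈ 52.22 kN.
ΣF_x = 0: A_x − T·cos57° = 0 → A_x = 52.2211 × 0.544639 = 28.44 kN.
ΣF_y = 0: A_y + T·sin57° − 15 − 30 − 45 = 0 → A_y = 90 − 52.2211 × 0.838671 = 46.20 kN.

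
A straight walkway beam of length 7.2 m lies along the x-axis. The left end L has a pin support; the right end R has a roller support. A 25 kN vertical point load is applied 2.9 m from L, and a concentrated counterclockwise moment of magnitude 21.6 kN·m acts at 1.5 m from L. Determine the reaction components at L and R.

L_x = 0, L_y = 17.93 kN, R_y = 7.069 kN

ΣM about L: R_y·7.2 − 25·2.9 + 21.6 = 0 → R_y = 50.9/7.2 = 7.06944 ≈ 7.069 kN.
ΣF_y = 0: L_y + 7.06944 − 25 = 0 → L_y = 17.93 kN.
ΣF_x = 0: no horizontal applied forces, so L_x = 0.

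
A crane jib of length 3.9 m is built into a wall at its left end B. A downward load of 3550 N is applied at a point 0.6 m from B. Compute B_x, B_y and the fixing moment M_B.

ΣF_x = 0: B_x = 0.
ΣF_y = 0: B_y − 3550 = 0 → B_y = 3550 N.
ΣM about B: M_B − 3550·0.6 = 0 → M_B = 2130 N·m.

B_x = 0, B_y = 3550 N, M_B = 2130 N·m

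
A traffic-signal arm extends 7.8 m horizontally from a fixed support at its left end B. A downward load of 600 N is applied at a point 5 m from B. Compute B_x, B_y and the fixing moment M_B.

ΣF_x = 0: B_x = 0.
ΣF_y = 0: B_y − 600 = 0 → B_y = 600.0 N.
ΣM about B: M_B − 600·5 = 0 → M_B = 3000 N·m.

B_x = 0, B_y = 600.0 N, M_B = 3000 N·m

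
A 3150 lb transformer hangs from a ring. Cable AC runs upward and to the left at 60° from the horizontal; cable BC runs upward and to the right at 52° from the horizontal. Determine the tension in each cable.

ΣF_x = 0: −T_AC·cos60° + T_BC·cos52° = 0 → T_BC = 0.812135·T_AC.
ΣF_y = 0: T_AC·sin60° + T_BC·sin52° = 3150.
Substitute: T_AC·(0.866025 + 0.812135·0.788011) = 3150 → T_AC = 2091.64 ≈ 2092 lb.
Then T_BC = 0.812135 × 2091.64 = 1699 lb.

T_AC = 2092 lb, T_BC = 1699 lb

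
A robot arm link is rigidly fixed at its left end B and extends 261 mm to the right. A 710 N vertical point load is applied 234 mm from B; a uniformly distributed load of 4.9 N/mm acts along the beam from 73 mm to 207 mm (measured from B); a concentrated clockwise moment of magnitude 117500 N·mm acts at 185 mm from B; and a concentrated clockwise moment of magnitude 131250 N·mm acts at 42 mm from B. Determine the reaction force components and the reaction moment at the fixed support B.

B_x = 0, B_y = 1367 N, M_B = 506800 N·mm

Resultant of the distributed load: 4.9 × 134 = 656.6 N at 140 mm from B.
ΣF_x = 0: B_x = 0.
ΣF_y = 0: B_y − 710 − 4.9·134 = 0 → B_y = 1367 N.
ΣM about B: M_B − 710·234 − (4.9·134)·140 − 117500 − 131250 = 0 → M_B = 506800 N·mm.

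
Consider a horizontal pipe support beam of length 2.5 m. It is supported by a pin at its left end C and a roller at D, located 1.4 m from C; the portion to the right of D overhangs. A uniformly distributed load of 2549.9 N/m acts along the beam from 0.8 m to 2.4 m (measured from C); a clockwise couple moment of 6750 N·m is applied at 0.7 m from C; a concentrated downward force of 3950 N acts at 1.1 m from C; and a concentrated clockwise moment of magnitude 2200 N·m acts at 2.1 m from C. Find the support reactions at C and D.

Resultant of the distributed load: 2549.9 × 1.6 = 4079.84 N at 1.6 m from C.
Moments about C: D_y·1.4 − (2549.9·1.6)·1.6 − 6750 − 3950·1.1 − 2200 = 0 → D_y = 19822.744/1.4 = 14159.1 ≈ 14160 N.
ΣF_y = 0: C_y + 14159.1 − 2549.9·1.6 − 3950 = 0 → C_y = -6129 N.
ΣF_x = 0: no horizontal applied forces, so C_x = 0.

C_x = 0, C_y = -6129 N, D_y = 14160 N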